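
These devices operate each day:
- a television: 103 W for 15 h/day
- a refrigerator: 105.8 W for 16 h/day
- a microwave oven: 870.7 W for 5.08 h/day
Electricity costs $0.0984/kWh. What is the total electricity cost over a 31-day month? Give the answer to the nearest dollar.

television: 103 W × 15 h × 31 d = 47,895 Wh = 47.9 kWh
refrigerator: 105.8 W × 16 h × 31 d = 52,477 Wh = 52.48 kWh
microwave oven: 870.7 W × 5.08 h × 31 d = 137,118 Wh = 137.1 kWh
Total energy = 47.9 + 52.48 + 137.1 = 237.5 kWh
Cost = 237.5 kWh × $0.0984 = $23.37 ≈ $23

$23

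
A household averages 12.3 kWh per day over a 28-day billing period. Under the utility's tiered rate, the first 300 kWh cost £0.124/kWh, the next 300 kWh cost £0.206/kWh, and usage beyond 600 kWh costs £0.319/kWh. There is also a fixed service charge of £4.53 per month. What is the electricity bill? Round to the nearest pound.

Usage = 12.3 kWh/day × 28 days = 344.4 kWh
First 300 kWh × £0.124 = £37.20
Next 44.4 kWh × £0.206 = £9.15
Remaining tier: 0 kWh (not reached)
Energy charge = £46.35; + service £4.53 = £50.88 ≈ £51

£51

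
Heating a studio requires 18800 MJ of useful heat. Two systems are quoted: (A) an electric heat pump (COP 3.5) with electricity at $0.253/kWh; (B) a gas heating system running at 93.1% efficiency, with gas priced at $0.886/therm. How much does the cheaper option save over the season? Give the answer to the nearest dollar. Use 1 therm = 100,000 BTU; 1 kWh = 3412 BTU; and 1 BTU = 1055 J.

Heat load = 18800 MJ = 18,800,000,000 J / 1055 = 17,819,905 BTU
Gas: input = 17,819,905 / 0.931 = 19,140,607 BTU = 191.4 therm → 191.4 × $0.886 = $169.59
Heat pump: 17,819,905 BTU / 3412 = 5,223 kWh heat; / 3.5 = 1,492 kWh in → × $0.253 = $377.53
Difference = |$169.59 − $377.53| = $207.94 ≈ $208

$208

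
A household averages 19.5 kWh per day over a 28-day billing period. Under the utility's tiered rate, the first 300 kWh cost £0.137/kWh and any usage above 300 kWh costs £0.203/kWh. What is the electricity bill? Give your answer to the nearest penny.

Usage = 19.5 kWh/day × 28 days = 546 kWh
First 300 kWh × £0.137 = £41.10
Remaining 246 kWh × £0.203 = £49.94
Total = £91.04

£91.04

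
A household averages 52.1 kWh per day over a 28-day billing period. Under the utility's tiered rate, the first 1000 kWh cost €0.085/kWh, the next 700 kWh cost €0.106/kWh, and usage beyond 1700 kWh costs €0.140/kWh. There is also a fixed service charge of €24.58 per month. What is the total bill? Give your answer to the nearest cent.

€158.21

Usage = 52.1 kWh/day × 28 days = 1458.8 kWh
First 1000 kWh × €0.085 = €85.00
Next 458.8 kWh × €0.106 = €48.63
Remaining tier: 0 kWh (not reached)
Energy charge = €133.63; + service €24.58 = €158.21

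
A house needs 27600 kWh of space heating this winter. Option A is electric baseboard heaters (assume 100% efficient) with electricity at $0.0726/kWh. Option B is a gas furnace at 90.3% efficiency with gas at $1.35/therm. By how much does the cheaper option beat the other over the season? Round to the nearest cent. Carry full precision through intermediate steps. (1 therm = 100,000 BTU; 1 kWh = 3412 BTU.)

Heat load = 27600 kWh × 3412 = 94,171,200 BTU
Gas: input = 94,171,200 / 0.903 = 104,287,043 BTU = 1,043 therm → 1,043 × $1.35 = $1,407.88
Electric: 94,171,200 BTU / 3412 = 27,600 kWh → × $0.0726 = $2,003.76
Difference = |$1,407.88 − $2,003.76| = $595.88

$595.88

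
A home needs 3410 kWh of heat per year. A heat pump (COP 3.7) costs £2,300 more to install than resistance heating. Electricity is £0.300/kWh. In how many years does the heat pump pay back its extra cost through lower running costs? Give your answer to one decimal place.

Resistance: 3410 kWh × £0.300 = £1,023.00/yr
Heat pump: 3410 / 3.7 = 921.6 kWh in → × £0.300 = £276.49/yr
Annual savings = £746.51
Payback = £2,300 / £746.51 = 3.08 years

3.1 years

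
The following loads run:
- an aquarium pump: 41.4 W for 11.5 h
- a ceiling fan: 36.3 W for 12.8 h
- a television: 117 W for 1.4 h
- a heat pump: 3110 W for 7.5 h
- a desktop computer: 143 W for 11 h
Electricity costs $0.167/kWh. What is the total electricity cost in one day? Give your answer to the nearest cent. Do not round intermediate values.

aquarium pump: 41.4 W × 11.5 h = 476 Wh = 0.4761 kWh
ceiling fan: 36.3 W × 12.8 h = 465 Wh = 0.4646 kWh
television: 117 W × 1.4 h = 164 Wh = 0.1638 kWh
heat pump: 3110 W × 7.5 h = 23,325 Wh = 23.32 kWh
desktop computer: 143 W × 11 h = 1,573 Wh = 1.573 kWh
Total energy = 0.4761 + 0.4646 + 0.1638 + 23.32 + 1.573 = 26 kWh
Cost = 26 kWh × $0.167 = $4.34

$4.34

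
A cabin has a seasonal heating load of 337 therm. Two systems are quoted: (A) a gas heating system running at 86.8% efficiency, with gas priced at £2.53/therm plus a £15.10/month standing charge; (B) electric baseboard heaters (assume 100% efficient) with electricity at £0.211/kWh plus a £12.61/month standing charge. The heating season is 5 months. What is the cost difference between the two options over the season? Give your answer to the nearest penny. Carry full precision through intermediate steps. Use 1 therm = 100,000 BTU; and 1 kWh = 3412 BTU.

£1089.31

Heat load = 337 therm × 100,000 = 33,700,000 BTU
Gas: input = 33,700,000 / 0.868 = 38,824,885 BTU = 388.2 therm → 388.2 × £2.53 = £982.27; + 5 × £15.10 standing = £1,057.77
Electric: 33,700,000 BTU / 3412 = 9,877 kWh → × £0.211 = £2,084.03; + 5 × £12.61 standing = £2,147.08
Difference = |£1,057.77 − £2,147.08| = £1,089.31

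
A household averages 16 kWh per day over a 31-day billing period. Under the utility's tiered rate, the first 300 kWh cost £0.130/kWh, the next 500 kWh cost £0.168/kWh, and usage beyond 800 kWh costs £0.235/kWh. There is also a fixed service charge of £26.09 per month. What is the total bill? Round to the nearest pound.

Usage = 16 kWh/day × 31 days = 496 kWh
First 300 kWh × £0.130 = £39.00
Next 196 kWh × £0.168 = £32.93
Remaining tier: 0 kWh (not reached)
Energy charge = £71.93; + service £26.09 = £98.02 ≈ £98

£98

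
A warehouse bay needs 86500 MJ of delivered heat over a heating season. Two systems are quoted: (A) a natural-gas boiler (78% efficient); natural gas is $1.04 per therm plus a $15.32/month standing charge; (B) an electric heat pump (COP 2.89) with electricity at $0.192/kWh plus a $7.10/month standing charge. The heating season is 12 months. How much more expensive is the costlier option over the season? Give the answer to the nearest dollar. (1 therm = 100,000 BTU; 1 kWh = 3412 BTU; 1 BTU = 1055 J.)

$405

Heat load = 86500 MJ = 86,500,000,000 J / 1055 = 81,990,521 BTU
Gas: input = 81,990,521 / 0.78 = 105,116,053 BTU = 1,051 therm → 1,051 × $1.04 = $1,093.21; + 12 × $15.32 standing = $1,277.05
Heat pump: 81,990,521 BTU / 3412 = 24,030 kWh heat; / 2.89 = 8,315 kWh in → × $0.192 = $1,596.46; + 12 × $7.10 standing = $1,681.66
Difference = |$1,277.05 − $1,681.66| = $404.61 ≈ $405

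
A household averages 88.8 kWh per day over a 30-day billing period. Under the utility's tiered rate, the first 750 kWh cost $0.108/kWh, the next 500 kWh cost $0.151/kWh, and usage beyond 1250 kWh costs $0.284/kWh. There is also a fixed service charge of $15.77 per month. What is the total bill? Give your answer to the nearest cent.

Usage = 88.8 kWh/day × 30 days = 2664 kWh
First 750 kWh × $0.108 = $81.00
Next 500 kWh × $0.151 = $75.50
Remaining 1414 kWh × $0.284 = $401.58
Energy charge = $558.08; + service $15.77 = $573.85

$573.85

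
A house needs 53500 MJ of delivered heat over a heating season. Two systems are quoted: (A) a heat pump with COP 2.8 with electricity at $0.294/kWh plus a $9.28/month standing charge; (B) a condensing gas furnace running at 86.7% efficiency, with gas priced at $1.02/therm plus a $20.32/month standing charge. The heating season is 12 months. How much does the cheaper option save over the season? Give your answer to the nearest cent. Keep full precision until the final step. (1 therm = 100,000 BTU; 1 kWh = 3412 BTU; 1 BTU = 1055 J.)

$831.49

Heat load = 53500 MJ = 53,500,000,000 J / 1055 = 50,710,900 BTU
Gas: input = 50,710,900 / 0.867 = 58,490,081 BTU = 584.9 therm → 584.9 × $1.02 = $596.60; + 12 × $20.32 standing = $840.44
Heat pump: 50,710,900 BTU / 3412 = 14,860 kWh heat; / 2.8 = 5,308 kWh in → × $0.294 = $1,560.56; + 12 × $9.28 standing = $1,671.92
Difference = |$840.44 − $1,671.92| = $831.49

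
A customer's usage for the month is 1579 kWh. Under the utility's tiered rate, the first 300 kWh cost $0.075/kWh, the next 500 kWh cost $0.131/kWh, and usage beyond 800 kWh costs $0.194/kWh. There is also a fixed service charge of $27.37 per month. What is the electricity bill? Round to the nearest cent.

$266.50

First 300 kWh × $0.075 = $22.50
Next 500 kWh × $0.131 = $65.50
Remaining 779 kWh × $0.194 = $151.13
Energy charge = $239.13; + service $27.37 = $266.50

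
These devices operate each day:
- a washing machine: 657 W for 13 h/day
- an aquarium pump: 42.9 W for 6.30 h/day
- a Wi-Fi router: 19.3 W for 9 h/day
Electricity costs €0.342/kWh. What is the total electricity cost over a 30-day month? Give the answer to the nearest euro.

€92

washing machine: 657 W × 13 h × 30 d = 256,230 Wh = 256.2 kWh
aquarium pump: 42.9 W × 6.30 h × 30 d = 8,108 Wh = 8.108 kWh
Wi-Fi router: 19.3 W × 9 h × 30 d = 5,211 Wh = 5.211 kWh
Total energy = 256.2 + 8.108 + 5.211 = 269.5 kWh
Cost = 269.5 kWh × €0.342 = €92.19 ≈ €92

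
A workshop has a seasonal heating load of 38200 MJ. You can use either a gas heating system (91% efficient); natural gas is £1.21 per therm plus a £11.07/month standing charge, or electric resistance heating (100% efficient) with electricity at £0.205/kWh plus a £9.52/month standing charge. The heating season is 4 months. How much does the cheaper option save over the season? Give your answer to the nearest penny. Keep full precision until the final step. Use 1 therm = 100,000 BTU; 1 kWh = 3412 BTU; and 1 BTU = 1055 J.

£1687.83

Heat load = 38200 MJ = 38,200,000,000 J / 1055 = 36,208,531 BTU
Gas: input = 36,208,531 / 0.91 = 39,789,594 BTU = 397.9 therm → 397.9 × £1.21 = £481.45; + 4 × £11.07 standing = £525.73
Electric: 36,208,531 BTU / 3412 = 10,610 kWh → × £0.205 = £2,175.48; + 4 × £9.52 standing = £2,213.56
Difference = |£525.73 − £2,213.56| = £1,687.83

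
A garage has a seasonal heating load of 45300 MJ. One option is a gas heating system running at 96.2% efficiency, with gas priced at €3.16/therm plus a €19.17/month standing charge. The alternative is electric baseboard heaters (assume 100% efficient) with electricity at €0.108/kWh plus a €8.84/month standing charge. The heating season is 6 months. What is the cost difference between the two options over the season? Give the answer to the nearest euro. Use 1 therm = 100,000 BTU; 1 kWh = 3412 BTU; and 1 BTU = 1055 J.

Heat load = 45300 MJ = 45,300,000,000 J / 1055 = 42,938,389 BTU
Gas: input = 42,938,389 / 0.962 = 44,634,500 BTU = 446.3 therm → 446.3 × €3.16 = €1,410.45; + 6 × €19.17 standing = €1,525.47
Electric: 42,938,389 BTU / 3412 = 12,580 kWh → × €0.108 = €1,359.13; + 6 × €8.84 standing = €1,412.17
Difference = |€1,525.47 − €1,412.17| = €113.30 ≈ €113

€113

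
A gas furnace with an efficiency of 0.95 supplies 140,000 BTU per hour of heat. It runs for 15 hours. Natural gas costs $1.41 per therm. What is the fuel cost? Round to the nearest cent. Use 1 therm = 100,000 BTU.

$31.17

Heat delivered = 140,000 BTU/h × 15 h = 2,100,000 BTU
Gas input = 2,100,000 / 0.95 = 2,210,526 BTU
= 2,210,526 / 100,000 = 22.11 therm
Cost = 22.11 × $1.41/therm = $31.17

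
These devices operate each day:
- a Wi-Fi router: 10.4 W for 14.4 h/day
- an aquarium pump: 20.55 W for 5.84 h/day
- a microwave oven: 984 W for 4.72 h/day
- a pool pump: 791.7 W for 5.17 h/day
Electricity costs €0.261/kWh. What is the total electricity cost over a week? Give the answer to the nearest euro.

€16

Wi-Fi router: 10.4 W × 14.4 h × 7 d = 1,048 Wh = 1.048 kWh
aquarium pump: 20.55 W × 5.84 h × 7 d = 840 Wh = 0.8401 kWh
microwave oven: 984 W × 4.72 h × 7 d = 32,511 Wh = 32.51 kWh
pool pump: 791.7 W × 5.17 h × 7 d = 28,652 Wh = 28.65 kWh
Total energy = 1.048 + 0.8401 + 32.51 + 28.65 = 63.05 kWh
Cost = 63.05 kWh × €0.261 = €16.46 ≈ €16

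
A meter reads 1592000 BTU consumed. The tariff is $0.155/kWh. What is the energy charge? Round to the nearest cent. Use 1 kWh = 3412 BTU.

$72.32

1592000 BTU × (0.00029308 kWh/BTU) = 466.6 kWh
Cost = 466.6 kWh × $0.155/kWh = $72.32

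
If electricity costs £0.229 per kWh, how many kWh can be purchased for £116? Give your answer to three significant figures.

£116 / £0.229 per kWh = 506.6 kWh

507 kWh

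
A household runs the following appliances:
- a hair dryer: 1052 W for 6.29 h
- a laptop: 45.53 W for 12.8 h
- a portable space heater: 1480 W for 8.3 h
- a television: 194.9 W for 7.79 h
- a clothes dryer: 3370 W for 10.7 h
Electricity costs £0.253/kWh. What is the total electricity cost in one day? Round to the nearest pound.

£14

hair dryer: 1052 W × 6.29 h = 6,617 Wh = 6.617 kWh
laptop: 45.53 W × 12.8 h = 583 Wh = 0.5828 kWh
portable space heater: 1480 W × 8.3 h = 12,284 Wh = 12.28 kWh
television: 194.9 W × 7.79 h = 1,518 Wh = 1.518 kWh
clothes dryer: 3370 W × 10.7 h = 36,059 Wh = 36.06 kWh
Total energy = 6.617 + 0.5828 + 12.28 + 1.518 + 36.06 = 57.06 kWh
Cost = 57.06 kWh × £0.253 = £14.44 ≈ £14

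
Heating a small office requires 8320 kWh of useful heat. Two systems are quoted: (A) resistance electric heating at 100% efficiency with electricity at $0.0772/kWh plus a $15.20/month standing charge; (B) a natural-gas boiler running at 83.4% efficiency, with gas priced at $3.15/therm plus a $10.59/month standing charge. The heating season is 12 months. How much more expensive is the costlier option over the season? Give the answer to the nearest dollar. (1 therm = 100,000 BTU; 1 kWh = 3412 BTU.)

Heat load = 8320 kWh × 3412 = 28,387,840 BTU
Gas: input = 28,387,840 / 0.834 = 34,038,177 BTU = 340.4 therm → 340.4 × $3.15 = $1,072.20; + 12 × $10.59 standing = $1,199.28
Electric: 28,387,840 BTU / 3412 = 8,320 kWh → × $0.0772 = $642.30; + 12 × $15.20 standing = $824.70
Difference = |$1,199.28 − $824.70| = $374.58 ≈ $375

$375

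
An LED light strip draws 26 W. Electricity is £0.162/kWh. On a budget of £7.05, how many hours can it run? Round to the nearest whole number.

Energy budget = £7.05 / £0.162 per kWh = 43.52 kWh = 43,519 Wh
Runtime = 43,519 Wh / 26 W = 1,674 h

1674 h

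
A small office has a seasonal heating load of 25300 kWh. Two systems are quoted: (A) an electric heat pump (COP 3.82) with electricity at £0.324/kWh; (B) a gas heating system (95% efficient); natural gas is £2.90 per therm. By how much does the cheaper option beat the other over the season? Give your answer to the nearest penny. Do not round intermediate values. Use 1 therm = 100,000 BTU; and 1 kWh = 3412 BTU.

£489.28

Heat load = 25300 kWh × 3412 = 86,323,600 BTU
Gas: input = 86,323,600 / 0.95 = 90,866,947 BTU = 908.7 therm → 908.7 × £2.90 = £2,635.14
Heat pump: 86,323,600 BTU / 3412 = 25,300 kWh heat; / 3.82 = 6,623 kWh in → × £0.324 = £2,145.86
Difference = |£2,635.14 − £2,145.86| = £489.28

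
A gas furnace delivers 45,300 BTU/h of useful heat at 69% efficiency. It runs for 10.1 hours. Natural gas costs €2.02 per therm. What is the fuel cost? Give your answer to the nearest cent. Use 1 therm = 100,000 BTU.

€13.39

Heat delivered = 45,300 BTU/h × 10.1 h = 457,530 BTU
Gas input = 457,530 / 0.69 = 663,087 BTU
= 663,087 / 100,000 = 6.631 therm
Cost = 6.631 × €2.02/therm = €13.39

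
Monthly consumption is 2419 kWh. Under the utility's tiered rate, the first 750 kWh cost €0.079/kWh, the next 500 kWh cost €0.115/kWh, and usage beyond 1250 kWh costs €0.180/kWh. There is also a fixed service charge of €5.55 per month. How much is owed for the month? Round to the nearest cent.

€332.72

First 750 kWh × €0.079 = €59.25
Next 500 kWh × €0.115 = €57.50
Remaining 1169 kWh × €0.180 = €210.42
Energy charge = €327.17; + service €5.55 = €332.72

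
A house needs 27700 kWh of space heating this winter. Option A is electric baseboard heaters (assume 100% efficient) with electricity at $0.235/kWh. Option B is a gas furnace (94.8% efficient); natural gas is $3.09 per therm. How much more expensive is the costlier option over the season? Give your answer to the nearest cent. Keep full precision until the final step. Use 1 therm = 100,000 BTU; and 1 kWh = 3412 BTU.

$3428.87

Heat load = 27700 kWh × 3412 = 94,512,400 BTU
Gas: input = 94,512,400 / 0.948 = 99,696,624 BTU = 997 therm → 997 × $3.09 = $3,080.63
Electric: 94,512,400 BTU / 3412 = 27,700 kWh → × $0.235 = $6,509.50
Difference = |$3,080.63 − $6,509.50| = $3,428.87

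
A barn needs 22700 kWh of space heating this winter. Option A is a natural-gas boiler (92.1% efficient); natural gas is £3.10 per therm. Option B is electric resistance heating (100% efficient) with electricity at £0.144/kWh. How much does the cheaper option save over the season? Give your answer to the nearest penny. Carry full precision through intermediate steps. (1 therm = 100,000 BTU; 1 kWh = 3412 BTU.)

£661.82

Heat load = 22700 kWh × 3412 = 77,452,400 BTU
Gas: input = 77,452,400 / 0.921 = 84,095,983 BTU = 841 therm → 841 × £3.10 = £2,606.98
Electric: 77,452,400 BTU / 3412 = 22,700 kWh → × £0.144 = £3,268.80
Difference = |£2,606.98 − £3,268.80| = £661.82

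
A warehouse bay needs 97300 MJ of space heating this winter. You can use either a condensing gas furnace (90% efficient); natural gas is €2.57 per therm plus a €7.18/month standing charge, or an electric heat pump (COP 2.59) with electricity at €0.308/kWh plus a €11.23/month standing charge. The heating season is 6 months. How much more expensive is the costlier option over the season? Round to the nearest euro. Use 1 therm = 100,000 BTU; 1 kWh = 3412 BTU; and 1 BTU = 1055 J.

Heat load = 97300 MJ = 97,300,000,000 J / 1055 = 92,227,488 BTU
Gas: input = 92,227,488 / 0.90 = 102,474,987 BTU = 1,025 therm → 1,025 × €2.57 = €2,633.61; + 6 × €7.18 standing = €2,676.69
Heat pump: 92,227,488 BTU / 3412 = 27,030 kWh heat; / 2.59 = 10,440 kWh in → × €0.308 = €3,214.42; + 6 × €11.23 standing = €3,281.80
Difference = |€2,676.69 − €3,281.80| = €605.11 ≈ €605

€605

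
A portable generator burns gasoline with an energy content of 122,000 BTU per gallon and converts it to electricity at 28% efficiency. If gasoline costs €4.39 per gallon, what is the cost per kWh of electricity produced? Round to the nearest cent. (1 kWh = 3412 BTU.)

Electrical output per gallon = 122,000 BTU × 0.28 / 3412 BTU/kWh = 10.01 kWh
Cost per kWh = €4.39 / 10.01 kWh = €0.438

€0.44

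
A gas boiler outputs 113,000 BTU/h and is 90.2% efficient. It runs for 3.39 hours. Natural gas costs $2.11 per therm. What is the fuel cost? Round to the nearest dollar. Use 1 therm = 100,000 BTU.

$9

Heat delivered = 113,000 BTU/h × 3.39 h = 383,070 BTU
Gas input = 383,070 / 0.902 = 424,690 BTU
= 424,690 / 100,000 = 4.247 therm
Cost = 4.247 × $2.11/therm = $8.96 ≈ $9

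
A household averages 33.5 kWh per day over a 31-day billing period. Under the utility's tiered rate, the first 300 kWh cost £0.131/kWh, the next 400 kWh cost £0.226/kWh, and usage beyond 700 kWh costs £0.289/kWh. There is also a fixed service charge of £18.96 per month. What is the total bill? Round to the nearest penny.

Usage = 33.5 kWh/day × 31 days = 1038.5 kWh
First 300 kWh × £0.131 = £39.30
Next 400 kWh × £0.226 = £90.40
Remaining 338.5 kWh × £0.289 = £97.83
Energy charge = £227.53; + service £18.96 = £246.49

£246.49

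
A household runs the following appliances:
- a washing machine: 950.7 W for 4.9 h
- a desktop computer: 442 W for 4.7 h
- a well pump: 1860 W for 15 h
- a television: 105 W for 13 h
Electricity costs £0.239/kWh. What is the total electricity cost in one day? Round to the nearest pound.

washing machine: 950.7 W × 4.9 h = 4,658 Wh = 4.658 kWh
desktop computer: 442 W × 4.7 h = 2,077 Wh = 2.077 kWh
well pump: 1860 W × 15 h = 27,900 Wh = 27.9 kWh
television: 105 W × 13 h = 1,365 Wh = 1.365 kWh
Total energy = 4.658 + 2.077 + 27.9 + 1.365 = 36 kWh
Cost = 36 kWh × £0.239 = £8.60 ≈ £9

£9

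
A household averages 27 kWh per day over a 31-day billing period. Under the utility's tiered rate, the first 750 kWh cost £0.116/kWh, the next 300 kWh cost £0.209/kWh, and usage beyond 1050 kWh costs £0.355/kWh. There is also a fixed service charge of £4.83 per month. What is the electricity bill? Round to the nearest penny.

Usage = 27 kWh/day × 31 days = 837 kWh
First 750 kWh × £0.116 = £87.00
Next 87 kWh × £0.209 = £18.18
Remaining tier: 0 kWh (not reached)
Energy charge = £105.18; + service £4.83 = £110.01

£110.01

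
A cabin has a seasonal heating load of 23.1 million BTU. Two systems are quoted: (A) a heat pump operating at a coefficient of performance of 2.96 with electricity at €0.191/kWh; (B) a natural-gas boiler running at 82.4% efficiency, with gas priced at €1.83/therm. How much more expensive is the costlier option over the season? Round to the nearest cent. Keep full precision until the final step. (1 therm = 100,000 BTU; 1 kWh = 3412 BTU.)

Heat load = 23.1 × 10⁶ BTU = 23,100,000 BTU
Gas: input = 23,100,000 / 0.824 = 28,033,981 BTU = 280.3 therm → 280.3 × €1.83 = €513.02
Heat pump: 23,100,000 BTU / 3412 = 6,770 kWh heat; / 2.96 = 2,287 kWh in → × €0.191 = €436.86
Difference = |€513.02 − €436.86| = €76.16

€76.16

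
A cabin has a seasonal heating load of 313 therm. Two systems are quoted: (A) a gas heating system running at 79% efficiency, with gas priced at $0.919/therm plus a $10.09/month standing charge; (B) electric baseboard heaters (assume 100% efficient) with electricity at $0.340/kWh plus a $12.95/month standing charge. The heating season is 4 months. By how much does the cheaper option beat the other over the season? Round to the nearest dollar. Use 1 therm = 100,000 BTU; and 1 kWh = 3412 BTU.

Heat load = 313 therm × 100,000 = 31,300,000 BTU
Gas: input = 31,300,000 / 0.79 = 39,620,253 BTU = 396.2 therm → 396.2 × $0.919 = $364.11; + 4 × $10.09 standing = $404.47
Electric: 31,300,000 BTU / 3412 = 9,174 kWh → × $0.340 = $3,118.99; + 4 × $12.95 standing = $3,170.79
Difference = |$404.47 − $3,170.79| = $2,766.32 ≈ $2766

$2766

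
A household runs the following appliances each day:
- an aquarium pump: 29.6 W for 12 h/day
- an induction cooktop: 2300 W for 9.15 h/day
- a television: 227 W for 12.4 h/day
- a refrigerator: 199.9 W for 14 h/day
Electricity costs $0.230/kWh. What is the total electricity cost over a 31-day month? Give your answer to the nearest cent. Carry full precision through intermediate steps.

aquarium pump: 29.6 W × 12 h × 31 d = 11,011 Wh = 11.01 kWh
induction cooktop: 2300 W × 9.15 h × 31 d = 652,395 Wh = 652.4 kWh
television: 227 W × 12.4 h × 31 d = 87,259 Wh = 87.26 kWh
refrigerator: 199.9 W × 14 h × 31 d = 86,757 Wh = 86.76 kWh
Total energy = 11.01 + 652.4 + 87.26 + 86.76 = 837.4 kWh
Cost = 837.4 kWh × $0.230 = $192.61

$192.61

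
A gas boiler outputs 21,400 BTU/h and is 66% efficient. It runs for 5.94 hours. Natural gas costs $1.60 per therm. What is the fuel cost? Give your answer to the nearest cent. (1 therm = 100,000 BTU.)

Heat delivered = 21,400 BTU/h × 5.94 h = 127,116 BTU
Gas input = 127,116 / 0.66 = 192,600 BTU
= 192,600 / 100,000 = 1.926 therm
Cost = 1.926 × $1.60/therm = $3.08

$3.08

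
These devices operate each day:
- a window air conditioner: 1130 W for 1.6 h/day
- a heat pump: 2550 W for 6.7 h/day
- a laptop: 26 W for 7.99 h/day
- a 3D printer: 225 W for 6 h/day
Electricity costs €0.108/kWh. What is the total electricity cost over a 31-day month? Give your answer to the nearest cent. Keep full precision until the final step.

window air conditioner: 1130 W × 1.6 h × 31 d = 56,048 Wh = 56.05 kWh
heat pump: 2550 W × 6.7 h × 31 d = 529,635 Wh = 529.6 kWh
laptop: 26 W × 7.99 h × 31 d = 6,440 Wh = 6.44 kWh
3D printer: 225 W × 6 h × 31 d = 41,850 Wh = 41.85 kWh
Total energy = 56.05 + 529.6 + 6.44 + 41.85 = 634 kWh
Cost = 634 kWh × €0.108 = €68.47

€68.47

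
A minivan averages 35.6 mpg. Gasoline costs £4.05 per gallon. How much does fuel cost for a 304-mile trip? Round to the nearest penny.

Fuel = 304 mi / 35.6 mpg = 8.539 gal
Cost = 8.539 gal × £4.05/gal = £34.58

£34.58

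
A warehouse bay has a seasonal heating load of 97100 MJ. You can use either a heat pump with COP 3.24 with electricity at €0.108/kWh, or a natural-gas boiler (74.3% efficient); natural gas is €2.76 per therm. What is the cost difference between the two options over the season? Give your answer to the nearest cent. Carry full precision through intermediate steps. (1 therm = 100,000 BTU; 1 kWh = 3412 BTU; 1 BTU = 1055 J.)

Heat load = 97100 MJ = 97,100,000,000 J / 1055 = 92,037,915 BTU
Gas: input = 92,037,915 / 0.743 = 123,873,371 BTU = 1,239 therm → 1,239 × €2.76 = €3,418.91
Heat pump: 92,037,915 BTU / 3412 = 26,970 kWh heat; / 3.24 = 8,326 kWh in → × €0.108 = €899.16
Difference = |€3,418.91 − €899.16| = €2,519.75

€2519.75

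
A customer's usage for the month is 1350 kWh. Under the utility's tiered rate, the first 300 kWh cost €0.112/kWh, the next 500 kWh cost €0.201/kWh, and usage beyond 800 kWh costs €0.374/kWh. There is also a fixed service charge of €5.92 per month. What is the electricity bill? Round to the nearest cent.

€345.72

First 300 kWh × €0.112 = €33.60
Next 500 kWh × €0.201 = €100.50
Remaining 550 kWh × €0.374 = €205.70
Energy charge = €339.80; + service €5.92 = €345.72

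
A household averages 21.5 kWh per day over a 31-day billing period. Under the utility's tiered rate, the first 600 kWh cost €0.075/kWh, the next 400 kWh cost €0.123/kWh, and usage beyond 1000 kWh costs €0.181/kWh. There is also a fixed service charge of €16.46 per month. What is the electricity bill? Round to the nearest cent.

Usage = 21.5 kWh/day × 31 days = 666.5 kWh
First 600 kWh × €0.075 = €45.00
Next 66.5 kWh × €0.123 = €8.18
Remaining tier: 0 kWh (not reached)
Energy charge = €53.18; + service €16.46 = €69.64

€69.64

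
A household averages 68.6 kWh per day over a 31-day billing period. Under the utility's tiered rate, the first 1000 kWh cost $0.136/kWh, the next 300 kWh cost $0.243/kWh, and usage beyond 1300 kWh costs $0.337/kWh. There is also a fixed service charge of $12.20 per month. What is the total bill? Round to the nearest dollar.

Usage = 68.6 kWh/day × 31 days = 2126.6 kWh
First 1000 kWh × $0.136 = $136.00
Next 300 kWh × $0.243 = $72.90
Remaining 826.6 kWh × $0.337 = $278.56
Energy charge = $487.46; + service $12.20 = $499.66 ≈ $500

$500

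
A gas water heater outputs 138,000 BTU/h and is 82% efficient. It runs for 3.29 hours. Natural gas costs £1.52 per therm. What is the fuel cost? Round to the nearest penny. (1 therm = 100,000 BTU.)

£8.42

Heat delivered = 138,000 BTU/h × 3.29 h = 454,020 BTU
Gas input = 454,020 / 0.82 = 553,683 BTU
= 553,683 / 100,000 = 5.537 therm
Cost = 5.537 × £1.52/therm = £8.42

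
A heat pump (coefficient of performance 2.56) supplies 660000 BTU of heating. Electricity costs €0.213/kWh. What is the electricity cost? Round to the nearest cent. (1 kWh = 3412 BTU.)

€16.09

Heat delivered = 660,000 BTU / 3412 = 193.4 kWh
Electrical input = 193.4 kWh / 2.56 = 75.56 kWh
Cost = 75.56 × €0.213/kWh = €16.09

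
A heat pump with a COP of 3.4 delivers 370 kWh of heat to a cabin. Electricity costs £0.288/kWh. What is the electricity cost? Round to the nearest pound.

Electrical input = 370 kWh / 3.4 = 108.8 kWh
Cost = 108.8 × £0.288/kWh = £31.34 ≈ £31

£31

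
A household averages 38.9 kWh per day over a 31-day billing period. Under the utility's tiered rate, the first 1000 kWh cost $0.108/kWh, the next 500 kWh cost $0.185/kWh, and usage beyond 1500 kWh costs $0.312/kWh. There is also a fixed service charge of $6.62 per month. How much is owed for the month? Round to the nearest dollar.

$153

Usage = 38.9 kWh/day × 31 days = 1205.9 kWh
First 1000 kWh × $0.108 = $108.00
Next 205.9 kWh × $0.185 = $38.09
Remaining tier: 0 kWh (not reached)
Energy charge = $146.09; + service $6.62 = $152.71 ≈ $153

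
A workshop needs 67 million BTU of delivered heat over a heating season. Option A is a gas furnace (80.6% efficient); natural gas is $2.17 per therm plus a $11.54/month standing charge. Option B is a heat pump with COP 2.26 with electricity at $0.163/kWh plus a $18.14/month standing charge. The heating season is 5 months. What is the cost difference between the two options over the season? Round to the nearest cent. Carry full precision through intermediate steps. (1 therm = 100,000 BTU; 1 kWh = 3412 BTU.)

$354.58

Heat load = 67 × 10⁶ BTU = 67,000,000 BTU
Gas: input = 67,000,000 / 0.806 = 83,126,551 BTU = 831.3 therm → 831.3 × $2.17 = $1,803.85; + 5 × $11.54 standing = $1,861.55
Heat pump: 67,000,000 BTU / 3412 = 19,640 kWh heat; / 2.26 = 8,689 kWh in → × $0.163 = $1,416.27; + 5 × $18.14 standing = $1,506.97
Difference = |$1,861.55 − $1,506.97| = $354.58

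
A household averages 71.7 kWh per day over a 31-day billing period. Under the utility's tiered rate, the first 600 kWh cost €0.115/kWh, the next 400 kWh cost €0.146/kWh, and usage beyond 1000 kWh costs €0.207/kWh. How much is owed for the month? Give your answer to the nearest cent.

Usage = 71.7 kWh/day × 31 days = 2222.7 kWh
First 600 kWh × €0.115 = €69.00
Next 400 kWh × €0.146 = €58.40
Remaining 1222.7 kWh × €0.207 = €253.10
Total = €380.50

€380.50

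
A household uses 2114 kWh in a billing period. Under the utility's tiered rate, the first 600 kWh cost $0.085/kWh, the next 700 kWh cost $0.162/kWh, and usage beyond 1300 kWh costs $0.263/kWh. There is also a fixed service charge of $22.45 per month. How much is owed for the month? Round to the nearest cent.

First 600 kWh × $0.085 = $51.00
Next 700 kWh × $0.162 = $113.40
Remaining 814 kWh × $0.263 = $214.08
Energy charge = $378.48; + service $22.45 = $400.93

$400.93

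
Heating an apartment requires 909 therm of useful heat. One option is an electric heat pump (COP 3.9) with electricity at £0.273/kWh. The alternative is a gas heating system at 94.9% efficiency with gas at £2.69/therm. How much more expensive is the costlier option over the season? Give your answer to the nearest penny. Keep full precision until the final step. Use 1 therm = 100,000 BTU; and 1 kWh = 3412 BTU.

Heat load = 909 therm × 100,000 = 90,900,000 BTU
Gas: input = 90,900,000 / 0.949 = 95,785,037 BTU = 957.9 therm → 957.9 × £2.69 = £2,576.62
Heat pump: 90,900,000 BTU / 3412 = 26,640 kWh heat; / 3.9 = 6,831 kWh in → × £0.273 = £1,864.89
Difference = |£2,576.62 − £1,864.89| = £711.73

£711.73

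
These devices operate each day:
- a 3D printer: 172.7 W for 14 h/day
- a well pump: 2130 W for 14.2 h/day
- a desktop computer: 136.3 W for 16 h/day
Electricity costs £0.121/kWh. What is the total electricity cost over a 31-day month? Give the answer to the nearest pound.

3D printer: 172.7 W × 14 h × 31 d = 74,952 Wh = 74.95 kWh
well pump: 2130 W × 14.2 h × 31 d = 937,626 Wh = 937.6 kWh
desktop computer: 136.3 W × 16 h × 31 d = 67,605 Wh = 67.6 kWh
Total energy = 74.95 + 937.6 + 67.6 = 1,080 kWh
Cost = 1,080 kWh × £0.121 = £130.70 ≈ £131

£131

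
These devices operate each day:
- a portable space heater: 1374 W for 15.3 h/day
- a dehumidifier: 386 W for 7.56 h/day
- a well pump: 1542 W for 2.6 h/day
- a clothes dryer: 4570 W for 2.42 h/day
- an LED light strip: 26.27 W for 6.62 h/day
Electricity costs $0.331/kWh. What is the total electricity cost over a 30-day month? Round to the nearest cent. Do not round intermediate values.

portable space heater: 1374 W × 15.3 h × 30 d = 630,666 Wh = 630.7 kWh
dehumidifier: 386 W × 7.56 h × 30 d = 87,545 Wh = 87.54 kWh
well pump: 1542 W × 2.6 h × 30 d = 120,276 Wh = 120.3 kWh
clothes dryer: 4570 W × 2.42 h × 30 d = 331,782 Wh = 331.8 kWh
LED light strip: 26.27 W × 6.62 h × 30 d = 5,217 Wh = 5.217 kWh
Total energy = 630.7 + 87.54 + 120.3 + 331.8 + 5.217 = 1,175 kWh
Cost = 1,175 kWh × $0.331 = $389.09

$389.09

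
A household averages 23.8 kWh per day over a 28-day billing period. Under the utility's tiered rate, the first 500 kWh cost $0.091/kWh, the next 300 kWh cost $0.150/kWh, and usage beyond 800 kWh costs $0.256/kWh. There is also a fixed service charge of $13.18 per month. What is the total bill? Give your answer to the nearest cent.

$83.64

Usage = 23.8 kWh/day × 28 days = 666.4 kWh
First 500 kWh × $0.091 = $45.50
Next 166.4 kWh × $0.150 = $24.96
Remaining tier: 0 kWh (not reached)
Energy charge = $70.46; + service $13.18 = $83.64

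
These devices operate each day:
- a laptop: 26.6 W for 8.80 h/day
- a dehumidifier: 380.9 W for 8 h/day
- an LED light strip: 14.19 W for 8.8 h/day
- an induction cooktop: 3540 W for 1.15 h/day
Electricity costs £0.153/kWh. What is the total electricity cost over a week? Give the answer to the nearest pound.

laptop: 26.6 W × 8.80 h × 7 d = 1,639 Wh = 1.639 kWh
dehumidifier: 380.9 W × 8 h × 7 d = 21,330 Wh = 21.33 kWh
LED light strip: 14.19 W × 8.8 h × 7 d = 874 Wh = 0.8741 kWh
induction cooktop: 3540 W × 1.15 h × 7 d = 28,497 Wh = 28.5 kWh
Total energy = 1.639 + 21.33 + 0.8741 + 28.5 = 52.34 kWh
Cost = 52.34 kWh × £0.153 = £8.01 ≈ £8

£8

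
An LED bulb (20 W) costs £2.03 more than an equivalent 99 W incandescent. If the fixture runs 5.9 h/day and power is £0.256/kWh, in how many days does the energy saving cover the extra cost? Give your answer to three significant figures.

17 days

Power saved = 99 − 20 = 79 W
Daily energy saved = 79 W × 5.9 h = 466.1 Wh = 0.4661 kWh
Daily savings = 0.4661 × £0.256 = £0.1193
Payback = £2.03 / £0.1193 per day = 17.01 days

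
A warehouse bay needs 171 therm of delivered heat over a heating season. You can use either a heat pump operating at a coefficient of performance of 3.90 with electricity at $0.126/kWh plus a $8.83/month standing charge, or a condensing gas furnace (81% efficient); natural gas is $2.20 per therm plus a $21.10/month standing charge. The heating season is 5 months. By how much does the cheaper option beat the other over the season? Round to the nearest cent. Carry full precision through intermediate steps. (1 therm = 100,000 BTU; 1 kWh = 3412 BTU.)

Heat load = 171 therm × 100,000 = 17,100,000 BTU
Gas: input = 17,100,000 / 0.81 = 21,111,111 BTU = 211.1 therm → 211.1 × $2.20 = $464.44; + 5 × $21.10 standing = $569.94
Heat pump: 17,100,000 BTU / 3412 = 5,012 kWh heat; / 3.90 = 1,285 kWh in → × $0.126 = $161.92; + 5 × $8.83 standing = $206.07
Difference = |$569.94 − $206.07| = $363.88

$363.88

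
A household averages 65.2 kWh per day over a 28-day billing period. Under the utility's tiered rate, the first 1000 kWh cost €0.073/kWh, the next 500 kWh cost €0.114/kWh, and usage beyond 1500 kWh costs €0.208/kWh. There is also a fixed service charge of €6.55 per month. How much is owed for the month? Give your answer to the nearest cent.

Usage = 65.2 kWh/day × 28 days = 1825.6 kWh
First 1000 kWh × €0.073 = €73.00
Next 500 kWh × €0.114 = €57.00
Remaining 325.6 kWh × €0.208 = €67.72
Energy charge = €197.72; + service €6.55 = €204.27

€204.27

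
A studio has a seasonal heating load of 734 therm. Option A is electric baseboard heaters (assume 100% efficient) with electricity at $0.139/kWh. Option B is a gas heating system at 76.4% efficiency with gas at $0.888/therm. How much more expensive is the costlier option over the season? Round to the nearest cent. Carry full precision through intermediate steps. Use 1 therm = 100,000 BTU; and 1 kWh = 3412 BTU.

Heat load = 734 therm × 100,000 = 73,400,000 BTU
Gas: input = 73,400,000 / 0.764 = 96,073,298 BTU = 960.7 therm → 960.7 × $0.888 = $853.13
Electric: 73,400,000 BTU / 3412 = 21,510 kWh → × $0.139 = $2,990.21
Difference = |$853.13 − $2,990.21| = $2,137.08

$2137.08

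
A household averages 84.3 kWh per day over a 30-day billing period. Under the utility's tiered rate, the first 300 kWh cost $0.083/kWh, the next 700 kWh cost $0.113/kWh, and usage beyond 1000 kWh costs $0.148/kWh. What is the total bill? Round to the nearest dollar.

Usage = 84.3 kWh/day × 30 days = 2529 kWh
First 300 kWh × $0.083 = $24.90
Next 700 kWh × $0.113 = $79.10
Remaining 1529 kWh × $0.148 = $226.29
Total = $330.29 ≈ $330

$330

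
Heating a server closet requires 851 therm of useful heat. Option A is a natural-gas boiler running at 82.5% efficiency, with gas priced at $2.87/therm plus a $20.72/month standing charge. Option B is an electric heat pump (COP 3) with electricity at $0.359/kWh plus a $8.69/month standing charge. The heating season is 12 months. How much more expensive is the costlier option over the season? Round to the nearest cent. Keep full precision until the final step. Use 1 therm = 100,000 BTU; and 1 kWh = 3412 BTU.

$120.16

Heat load = 851 therm × 100,000 = 85,100,000 BTU
Gas: input = 85,100,000 / 0.825 = 103,151,515 BTU = 1,032 therm → 1,032 × $2.87 = $2,960.45; + 12 × $20.72 standing = $3,209.09
Heat pump: 85,100,000 BTU / 3412 = 24,940 kWh heat; / 3 = 8,314 kWh in → × $0.359 = $2,984.65; + 12 × $8.69 standing = $3,088.93
Difference = |$3,209.09 − $3,088.93| = $120.16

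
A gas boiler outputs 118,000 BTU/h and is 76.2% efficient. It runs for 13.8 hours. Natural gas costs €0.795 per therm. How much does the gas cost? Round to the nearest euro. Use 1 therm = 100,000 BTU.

Heat delivered = 118,000 BTU/h × 13.8 h = 1,628,400 BTU
Gas input = 1,628,400 / 0.762 = 2,137,008 BTU
= 2,137,008 / 100,000 = 21.37 therm
Cost = 21.37 × €0.795/therm = €16.99 ≈ €17

€17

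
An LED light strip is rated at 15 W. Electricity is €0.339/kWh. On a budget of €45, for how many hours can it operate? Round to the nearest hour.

8850 h

Energy budget = €45 / €0.339 per kWh = 132.7 kWh = 132,743 Wh
Runtime = 132,743 Wh / 15 W = 8,850 h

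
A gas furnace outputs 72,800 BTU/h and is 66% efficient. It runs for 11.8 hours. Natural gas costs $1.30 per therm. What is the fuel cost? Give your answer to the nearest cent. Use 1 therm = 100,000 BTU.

$16.92

Heat delivered = 72,800 BTU/h × 11.8 h = 859,040 BTU
Gas input = 859,040 / 0.66 = 1,301,576 BTU
= 1,301,576 / 100,000 = 13.02 therm
Cost = 13.02 × $1.30/therm = $16.92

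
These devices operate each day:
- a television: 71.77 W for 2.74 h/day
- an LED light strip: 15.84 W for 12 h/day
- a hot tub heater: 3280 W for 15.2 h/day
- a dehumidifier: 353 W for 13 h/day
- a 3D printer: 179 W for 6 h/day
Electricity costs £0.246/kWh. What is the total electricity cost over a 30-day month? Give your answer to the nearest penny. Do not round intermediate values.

television: 71.77 W × 2.74 h × 30 d = 5,899 Wh = 5.899 kWh
LED light strip: 15.84 W × 12 h × 30 d = 5,702 Wh = 5.702 kWh
hot tub heater: 3280 W × 15.2 h × 30 d = 1,495,680 Wh = 1,496 kWh
dehumidifier: 353 W × 13 h × 30 d = 137,670 Wh = 137.7 kWh
3D printer: 179 W × 6 h × 30 d = 32,220 Wh = 32.22 kWh
Total energy = 5.899 + 5.702 + 1,496 + 137.7 + 32.22 = 1,677 kWh
Cost = 1,677 kWh × £0.246 = £412.58

£412.58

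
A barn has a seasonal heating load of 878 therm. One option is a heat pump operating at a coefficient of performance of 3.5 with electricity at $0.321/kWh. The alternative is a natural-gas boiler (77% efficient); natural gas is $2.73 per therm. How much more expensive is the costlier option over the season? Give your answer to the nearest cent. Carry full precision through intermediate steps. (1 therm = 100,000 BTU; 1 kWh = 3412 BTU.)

Heat load = 878 therm × 100,000 = 87,800,000 BTU
Gas: input = 87,800,000 / 0.77 = 114,025,974 BTU = 1,140 therm → 1,140 × $2.73 = $3,112.91
Heat pump: 87,800,000 BTU / 3412 = 25,730 kWh heat; / 3.5 = 7,352 kWh in → × $0.321 = $2,360.06
Difference = |$3,112.91 − $2,360.06| = $752.85

$752.85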